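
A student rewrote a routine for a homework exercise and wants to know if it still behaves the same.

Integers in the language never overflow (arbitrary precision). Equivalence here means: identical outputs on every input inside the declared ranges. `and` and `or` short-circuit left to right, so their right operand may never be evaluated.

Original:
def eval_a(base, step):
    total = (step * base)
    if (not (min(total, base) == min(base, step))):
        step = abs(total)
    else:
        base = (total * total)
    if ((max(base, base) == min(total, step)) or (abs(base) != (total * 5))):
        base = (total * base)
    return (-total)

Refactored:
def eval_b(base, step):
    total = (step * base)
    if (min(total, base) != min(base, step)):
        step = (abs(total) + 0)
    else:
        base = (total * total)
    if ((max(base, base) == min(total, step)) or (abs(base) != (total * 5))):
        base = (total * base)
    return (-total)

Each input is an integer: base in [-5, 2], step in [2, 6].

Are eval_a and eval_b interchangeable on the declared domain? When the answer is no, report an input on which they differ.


The two versions differ — the changes include arithmetic usage differs, constant usage differs, comparison usage differs, boolean connective usage differs.
One worked example (base=1, step=5) — eval_a: total := 5 | (not (min(total, base) == min(base, step))): false | base := 25 | ((max(base, base) == min(total, step)) or (abs(base) != (total * 5))): false | result -5; eval_b: total := 5 | (min(total, base) != min(base, step)): false | base := 25 | ((max(base, base) == min(total, step)) or (abs(base) != (total * 5))): false | result -5; agreement on -5.
Across all 40 domain points the two functions coincide.
verdict: equivalent


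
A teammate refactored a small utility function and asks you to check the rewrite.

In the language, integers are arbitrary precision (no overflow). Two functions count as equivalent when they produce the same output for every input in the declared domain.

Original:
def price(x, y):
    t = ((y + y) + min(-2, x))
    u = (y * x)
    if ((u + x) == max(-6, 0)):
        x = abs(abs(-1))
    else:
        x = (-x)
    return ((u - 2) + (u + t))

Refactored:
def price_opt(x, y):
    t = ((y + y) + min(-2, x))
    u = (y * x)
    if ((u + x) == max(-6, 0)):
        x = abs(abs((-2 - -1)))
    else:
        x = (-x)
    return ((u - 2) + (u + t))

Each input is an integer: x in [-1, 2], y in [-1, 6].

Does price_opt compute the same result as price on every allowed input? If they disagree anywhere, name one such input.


Side by side, the visible changes include: arithmetic usage differs, constant usage differs.
Spot check at x=-1, y=5 — price: t=8, then u=-5, then ((u + x) == max(-6, 0)) is false, then x=1, then returns -4. price_opt: t=8, then u=-5, then ((u + x) == max(-6, 0)) is false, then x=1, then returns -4. Both give -4.
Checked all 32 inputs in the declared domain: the outputs agree on every one.
verdict: equivalent


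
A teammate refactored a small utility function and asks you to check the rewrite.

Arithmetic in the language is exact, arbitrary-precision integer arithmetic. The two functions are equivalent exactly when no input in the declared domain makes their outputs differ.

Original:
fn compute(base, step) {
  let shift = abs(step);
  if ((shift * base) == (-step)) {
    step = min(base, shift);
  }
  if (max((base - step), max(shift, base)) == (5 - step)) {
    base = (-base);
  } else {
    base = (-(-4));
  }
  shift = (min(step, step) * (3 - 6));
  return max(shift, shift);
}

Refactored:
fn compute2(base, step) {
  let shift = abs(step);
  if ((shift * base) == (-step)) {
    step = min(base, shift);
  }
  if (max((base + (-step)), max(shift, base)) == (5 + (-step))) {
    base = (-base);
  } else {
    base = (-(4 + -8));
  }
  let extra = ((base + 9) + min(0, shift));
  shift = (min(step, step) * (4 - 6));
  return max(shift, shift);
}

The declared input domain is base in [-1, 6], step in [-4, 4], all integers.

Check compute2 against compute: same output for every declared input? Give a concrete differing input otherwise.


There is a counterexample at base=-1, step=-4: 12 on one side, 8 on the other.
compute: shift = 4; ((shift * base) == (-step)) -> false; (max((base - step), max(shift, base)) == (5 - step)) -> false; base = 4; shift = 12; return 12
compute2: shift = 4; ((shift * base) == (-step)) -> false; (max((base + (-step)), max(shift, base)) == (5 + (-step))) -> false; base = 4; extra = 13; shift = 8; return 8
verdict: not equivalent; witness: base=-1, step=-4


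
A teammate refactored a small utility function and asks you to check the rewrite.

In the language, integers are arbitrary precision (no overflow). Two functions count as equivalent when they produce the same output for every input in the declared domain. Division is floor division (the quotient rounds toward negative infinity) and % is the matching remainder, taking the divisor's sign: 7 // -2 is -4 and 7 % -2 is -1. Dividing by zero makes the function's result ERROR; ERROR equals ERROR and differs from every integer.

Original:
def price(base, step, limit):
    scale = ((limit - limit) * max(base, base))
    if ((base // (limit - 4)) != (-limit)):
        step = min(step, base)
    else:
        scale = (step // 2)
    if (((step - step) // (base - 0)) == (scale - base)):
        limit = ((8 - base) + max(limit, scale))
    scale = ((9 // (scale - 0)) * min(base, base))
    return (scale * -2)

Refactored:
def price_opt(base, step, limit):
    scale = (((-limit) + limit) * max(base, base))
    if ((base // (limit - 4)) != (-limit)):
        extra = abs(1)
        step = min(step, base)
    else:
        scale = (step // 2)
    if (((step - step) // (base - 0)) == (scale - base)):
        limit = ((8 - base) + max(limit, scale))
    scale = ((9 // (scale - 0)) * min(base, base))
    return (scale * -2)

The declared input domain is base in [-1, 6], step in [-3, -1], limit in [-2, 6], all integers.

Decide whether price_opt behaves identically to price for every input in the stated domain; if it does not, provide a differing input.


Reading the diff, among the changes: statement counts differ; and min/max/abs usage differs; and local variable names differ; and arithmetic usage differs; and constant usage differs.
Spot check at base=2, step=-2, limit=3 — price: scale = 0; ((base // (limit - 4)) != (-limit)) -> true; step = -2; (((step - step) // (base - 0)) == (scale - base)) -> false; division by zero -> ERROR. price_opt: scale = 0; ((base // (limit - 4)) != (-limit)) -> true; extra = 1; step = -2; (((step - step) // (base - 0)) == (scale - base)) -> false; division by zero -> ERROR. Both give ERROR.
Sweeping the whole domain (216 inputs) finds no disagreement.
verdict: equivalent


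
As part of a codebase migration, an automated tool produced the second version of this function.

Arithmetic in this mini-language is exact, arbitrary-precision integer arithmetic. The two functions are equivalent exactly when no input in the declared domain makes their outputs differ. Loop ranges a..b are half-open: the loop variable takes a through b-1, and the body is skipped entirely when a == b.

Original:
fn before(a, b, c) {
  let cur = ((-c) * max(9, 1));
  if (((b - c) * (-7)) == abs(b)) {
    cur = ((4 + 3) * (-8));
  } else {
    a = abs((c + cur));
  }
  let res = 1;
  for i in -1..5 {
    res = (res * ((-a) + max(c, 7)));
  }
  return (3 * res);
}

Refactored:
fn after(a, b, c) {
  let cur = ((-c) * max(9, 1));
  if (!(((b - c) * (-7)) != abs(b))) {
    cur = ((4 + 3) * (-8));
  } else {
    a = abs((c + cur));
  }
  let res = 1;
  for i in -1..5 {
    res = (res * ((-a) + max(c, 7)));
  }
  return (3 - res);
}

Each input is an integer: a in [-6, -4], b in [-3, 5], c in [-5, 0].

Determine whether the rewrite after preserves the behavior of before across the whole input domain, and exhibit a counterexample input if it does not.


Consider the input a=-6, b=-3, c=-5.
before: cur=45, then (((b - c) * (-7)) == abs(b)) is false, then a=40, then res=1, then (i=-1), then res=-33, then (i=0), then res=1089, then (i=1), then res=-35937, then (i=2), then res=1185921, then (i=3), then res=-39135393, then (i=4), then res=1291467969, then returns 3874403907
after: cur=45, then (!(((b - c) * (-7)) != abs(b))) is false, then a=40, then res=1, then (i=-1), then res=-33, then (i=0), then res=1089, then (i=1), then res=-35937, then (i=2), then res=1185921, then (i=3), then res=-39135393, then (i=4), then res=1291467969, then returns -1291467966
3874403907 against -1291467966: the behavior changed.
verdict: not equivalent; witness: a=-6, b=-3, c=-5


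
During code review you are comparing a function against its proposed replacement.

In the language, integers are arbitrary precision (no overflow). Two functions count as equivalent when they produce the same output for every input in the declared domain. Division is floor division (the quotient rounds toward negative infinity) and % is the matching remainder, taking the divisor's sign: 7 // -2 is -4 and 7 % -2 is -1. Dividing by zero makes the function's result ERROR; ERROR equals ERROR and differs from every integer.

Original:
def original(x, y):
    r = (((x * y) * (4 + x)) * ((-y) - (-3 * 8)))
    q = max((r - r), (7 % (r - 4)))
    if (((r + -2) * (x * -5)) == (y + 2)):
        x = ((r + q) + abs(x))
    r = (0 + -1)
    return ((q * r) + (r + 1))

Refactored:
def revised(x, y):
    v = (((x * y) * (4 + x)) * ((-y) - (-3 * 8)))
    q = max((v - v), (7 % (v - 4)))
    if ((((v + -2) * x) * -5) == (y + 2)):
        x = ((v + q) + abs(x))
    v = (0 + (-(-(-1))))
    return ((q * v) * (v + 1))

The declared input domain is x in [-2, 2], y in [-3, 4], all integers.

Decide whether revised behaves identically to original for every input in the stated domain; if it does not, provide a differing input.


Take x=-2, y=-3.
original: r = 324; q = 7; (((r + -2) * (x * -5)) == (y + 2)) -> false; r = -1; return -7
revised: v = 324; q = 7; ((((v + -2) * x) * -5) == (y + 2)) -> false; v = -1; return 0
-7 and 0 differ, so these are not the same function on this domain.
verdict: not equivalent; witness: x=-2, y=-3


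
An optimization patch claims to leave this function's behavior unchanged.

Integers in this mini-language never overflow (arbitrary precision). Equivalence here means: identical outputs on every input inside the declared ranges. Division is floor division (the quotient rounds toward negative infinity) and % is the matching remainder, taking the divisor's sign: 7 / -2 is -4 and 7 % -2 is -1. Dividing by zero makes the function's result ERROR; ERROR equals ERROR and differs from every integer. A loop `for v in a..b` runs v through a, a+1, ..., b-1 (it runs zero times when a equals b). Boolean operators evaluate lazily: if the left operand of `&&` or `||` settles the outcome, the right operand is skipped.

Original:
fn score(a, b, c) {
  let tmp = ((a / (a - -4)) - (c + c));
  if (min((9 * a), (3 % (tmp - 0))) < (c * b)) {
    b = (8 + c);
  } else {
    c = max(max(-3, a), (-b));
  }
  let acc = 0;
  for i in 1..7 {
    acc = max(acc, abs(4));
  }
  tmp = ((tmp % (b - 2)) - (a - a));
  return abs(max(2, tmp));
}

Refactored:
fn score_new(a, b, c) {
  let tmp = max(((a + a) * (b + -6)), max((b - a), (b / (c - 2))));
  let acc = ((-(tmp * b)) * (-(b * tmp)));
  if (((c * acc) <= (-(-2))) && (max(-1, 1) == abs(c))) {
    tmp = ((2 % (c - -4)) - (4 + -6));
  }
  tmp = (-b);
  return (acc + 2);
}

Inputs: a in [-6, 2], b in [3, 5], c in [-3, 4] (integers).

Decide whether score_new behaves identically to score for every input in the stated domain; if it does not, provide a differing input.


Evaluate both at a=-6, b=3, c=-3.
score: tmp = 9; (min((9 * a), (3 % (tmp - 0))) < (c * b)) -> true; b = 5; acc = 0; [i=1]; acc = 4; [i=2]; acc = 4; [i=3]; acc = 4; [i=4]; acc = 4; [i=5]; acc = 4; [i=6]; acc = 4; tmp = 0; return 2
score_new: tmp = 36; acc = 11664; (((c * acc) <= (-(-2))) && (max(-1, 1) == abs(c))) -> false; tmp = -3; return 11666
2 vs 11666 — the two versions disagree here.
verdict: not equivalent; witness: a=-6, b=3, c=-3


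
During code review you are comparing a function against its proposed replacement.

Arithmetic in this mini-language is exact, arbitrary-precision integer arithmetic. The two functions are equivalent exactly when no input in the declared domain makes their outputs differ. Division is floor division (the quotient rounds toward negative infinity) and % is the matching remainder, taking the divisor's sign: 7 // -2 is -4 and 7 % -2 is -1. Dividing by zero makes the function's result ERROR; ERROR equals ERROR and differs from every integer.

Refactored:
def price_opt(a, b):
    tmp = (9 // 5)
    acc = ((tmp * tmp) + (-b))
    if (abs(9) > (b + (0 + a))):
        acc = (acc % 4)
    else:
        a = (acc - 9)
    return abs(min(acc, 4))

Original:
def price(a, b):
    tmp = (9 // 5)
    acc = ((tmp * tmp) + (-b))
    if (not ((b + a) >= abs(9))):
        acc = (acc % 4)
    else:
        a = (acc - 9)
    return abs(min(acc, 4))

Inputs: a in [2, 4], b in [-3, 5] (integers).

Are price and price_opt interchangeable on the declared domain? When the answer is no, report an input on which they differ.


Side by side, the visible changes include: comparison usage differs; and arithmetic usage differs; and boolean connective usage differs; and constant usage differs.
As a probe, take a=4, b=4: price runs tmp becomes 1; next acc becomes -3; next (not ((b + a) >= abs(9))) evaluates to true; next acc becomes 1; next final value 1; price_opt runs tmp becomes 1; next acc becomes -3; next (abs(9) > (b + (0 + a))) evaluates to true; next acc becomes 1; next final value 1; both end at 1.
An exhaustive pass over the 27 declared inputs shows identical outputs.
verdict: equivalent


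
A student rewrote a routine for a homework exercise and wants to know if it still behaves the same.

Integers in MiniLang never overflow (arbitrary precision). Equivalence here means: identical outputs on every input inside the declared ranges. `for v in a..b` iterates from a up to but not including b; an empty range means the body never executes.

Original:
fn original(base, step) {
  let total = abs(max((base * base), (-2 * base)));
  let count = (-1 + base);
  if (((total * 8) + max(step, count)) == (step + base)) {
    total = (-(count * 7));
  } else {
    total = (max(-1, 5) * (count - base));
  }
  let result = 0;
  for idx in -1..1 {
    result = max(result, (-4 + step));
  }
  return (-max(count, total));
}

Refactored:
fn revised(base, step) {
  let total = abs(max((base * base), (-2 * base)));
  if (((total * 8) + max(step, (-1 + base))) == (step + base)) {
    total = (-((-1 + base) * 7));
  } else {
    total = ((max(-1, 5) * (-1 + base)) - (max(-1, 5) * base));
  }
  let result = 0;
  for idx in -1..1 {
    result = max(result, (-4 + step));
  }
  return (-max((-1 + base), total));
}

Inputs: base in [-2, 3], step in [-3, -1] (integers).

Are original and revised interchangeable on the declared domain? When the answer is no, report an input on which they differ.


This is a faithful refactor — local variable names differ; and arithmetic usage differs; and statement counts differ; and constant usage differs; and min/max/abs usage differs, but the computed results match everywhere.
As a probe, take base=-2, step=-1: original runs total := 4 | count := -3 | (((total * 8) + max(step, count)) == (step + base)): false | total := -5 | result := 0 | iter idx=-1: | result := 0 | iter idx=0: | result := 0 | result 3; revised runs total := 4 | (((total * 8) + max(step, (-1 + base))) == (step + base)): false | total := -5 | result := 0 | iter idx=-1: | result := 0 | iter idx=0: | result := 0 | result 3; both end at 3.
Across all 18 domain points the two functions coincide.
verdict: equivalent


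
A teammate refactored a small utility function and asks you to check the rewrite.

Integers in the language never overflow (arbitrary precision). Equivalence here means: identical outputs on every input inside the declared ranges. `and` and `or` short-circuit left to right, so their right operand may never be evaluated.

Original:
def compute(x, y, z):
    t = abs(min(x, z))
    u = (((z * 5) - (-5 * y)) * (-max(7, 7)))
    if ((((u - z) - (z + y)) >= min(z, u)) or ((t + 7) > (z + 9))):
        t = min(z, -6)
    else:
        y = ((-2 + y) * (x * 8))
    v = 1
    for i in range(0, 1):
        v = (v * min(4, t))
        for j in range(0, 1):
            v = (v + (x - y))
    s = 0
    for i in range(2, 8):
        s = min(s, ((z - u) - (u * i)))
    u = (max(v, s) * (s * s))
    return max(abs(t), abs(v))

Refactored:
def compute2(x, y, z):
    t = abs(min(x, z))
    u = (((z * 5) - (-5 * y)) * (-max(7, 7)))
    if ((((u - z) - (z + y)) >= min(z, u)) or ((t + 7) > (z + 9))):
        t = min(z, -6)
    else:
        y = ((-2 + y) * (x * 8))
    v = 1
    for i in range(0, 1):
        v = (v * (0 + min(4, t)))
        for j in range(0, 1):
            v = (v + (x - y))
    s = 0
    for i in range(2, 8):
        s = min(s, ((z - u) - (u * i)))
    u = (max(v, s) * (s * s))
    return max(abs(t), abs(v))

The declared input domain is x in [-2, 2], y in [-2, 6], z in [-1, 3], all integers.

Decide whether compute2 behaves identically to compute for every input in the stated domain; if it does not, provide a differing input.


The two versions differ — the changes include constant usage differs; also arithmetic usage differs.
One worked example (x=2, y=3, z=1) — compute: t := 1 | u := -140 | ((((u - z) - (z + y)) >= min(z, u)) or ((t + 7) > (z + 9))): false | y := 16 | v := 1 | iter i=0: | v := 1 | iter j=0: | v := -13 | s := 0 | iter i=2: | s := 0 | iter i=3: | s := 0 | iter i=4: | s := 0 | iter i=5: | s := 0 | iter i=6: | s := 0 | iter i=7: | s := 0 | u := 0 | result 13; compute2: t := 1 | u := -140 | ((((u - z) - (z + y)) >= min(z, u)) or ((t + 7) > (z + 9))): false | y := 16 | v := 1 | iter i=0: | v := 1 | iter j=0: | v := -13 | s := 0 | iter i=2: | s := 0 | iter i=3: | s := 0 | iter i=4: | s := 0 | iter i=5: | s := 0 | iter i=6: | s := 0 | iter i=7: | s := 0 | u := 0 | result 13; agreement on 13.
Every one of the 225 inputs gives matching results.
verdict: equivalent


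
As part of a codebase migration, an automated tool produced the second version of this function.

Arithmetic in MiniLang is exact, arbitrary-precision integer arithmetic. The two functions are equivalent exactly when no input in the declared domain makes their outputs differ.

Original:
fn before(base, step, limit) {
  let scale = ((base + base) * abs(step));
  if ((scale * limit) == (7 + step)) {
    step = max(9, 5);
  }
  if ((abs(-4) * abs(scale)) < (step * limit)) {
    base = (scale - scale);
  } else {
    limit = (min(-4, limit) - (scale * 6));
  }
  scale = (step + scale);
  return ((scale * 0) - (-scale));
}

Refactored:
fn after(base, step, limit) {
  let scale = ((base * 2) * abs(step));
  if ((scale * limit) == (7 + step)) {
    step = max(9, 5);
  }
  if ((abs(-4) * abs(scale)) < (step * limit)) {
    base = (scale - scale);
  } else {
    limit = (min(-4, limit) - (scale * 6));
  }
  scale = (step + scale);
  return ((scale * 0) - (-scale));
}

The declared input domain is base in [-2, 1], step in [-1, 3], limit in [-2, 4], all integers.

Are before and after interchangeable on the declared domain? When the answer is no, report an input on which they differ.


Although constant usage differs, and arithmetic usage differs, 140/140 inputs agree.
verdict: equivalent


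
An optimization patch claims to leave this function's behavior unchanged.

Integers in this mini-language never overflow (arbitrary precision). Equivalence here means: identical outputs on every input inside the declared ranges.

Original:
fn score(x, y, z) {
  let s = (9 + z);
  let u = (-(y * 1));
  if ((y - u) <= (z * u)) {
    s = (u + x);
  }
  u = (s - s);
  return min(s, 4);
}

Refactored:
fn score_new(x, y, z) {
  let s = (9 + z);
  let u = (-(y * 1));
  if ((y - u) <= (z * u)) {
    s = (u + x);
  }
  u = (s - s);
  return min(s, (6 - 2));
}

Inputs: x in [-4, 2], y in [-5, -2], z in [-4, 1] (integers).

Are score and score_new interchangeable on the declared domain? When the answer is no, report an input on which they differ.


Differences: constant usage differs; also arithmetic usage differs — yet all 168 inputs agree.
verdict: equivalent


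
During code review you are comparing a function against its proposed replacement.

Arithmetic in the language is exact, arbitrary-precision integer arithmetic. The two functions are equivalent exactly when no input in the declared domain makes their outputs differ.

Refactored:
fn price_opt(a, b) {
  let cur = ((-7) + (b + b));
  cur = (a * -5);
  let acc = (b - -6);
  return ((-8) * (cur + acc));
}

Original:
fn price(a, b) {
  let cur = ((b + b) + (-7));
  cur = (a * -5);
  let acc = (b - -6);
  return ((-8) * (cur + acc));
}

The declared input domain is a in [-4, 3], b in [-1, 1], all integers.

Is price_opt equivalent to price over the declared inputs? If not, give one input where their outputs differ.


This is a faithful refactor — same computation, different form, but the computed results match everywhere.
Spot check at a=-4, b=-1 — price: cur = -9; cur = 20; acc = 5; return -200. price_opt: cur = -9; cur = 20; acc = 5; return -200. Both give -200.
Across all 24 domain points the two functions coincide.
verdict: equivalent


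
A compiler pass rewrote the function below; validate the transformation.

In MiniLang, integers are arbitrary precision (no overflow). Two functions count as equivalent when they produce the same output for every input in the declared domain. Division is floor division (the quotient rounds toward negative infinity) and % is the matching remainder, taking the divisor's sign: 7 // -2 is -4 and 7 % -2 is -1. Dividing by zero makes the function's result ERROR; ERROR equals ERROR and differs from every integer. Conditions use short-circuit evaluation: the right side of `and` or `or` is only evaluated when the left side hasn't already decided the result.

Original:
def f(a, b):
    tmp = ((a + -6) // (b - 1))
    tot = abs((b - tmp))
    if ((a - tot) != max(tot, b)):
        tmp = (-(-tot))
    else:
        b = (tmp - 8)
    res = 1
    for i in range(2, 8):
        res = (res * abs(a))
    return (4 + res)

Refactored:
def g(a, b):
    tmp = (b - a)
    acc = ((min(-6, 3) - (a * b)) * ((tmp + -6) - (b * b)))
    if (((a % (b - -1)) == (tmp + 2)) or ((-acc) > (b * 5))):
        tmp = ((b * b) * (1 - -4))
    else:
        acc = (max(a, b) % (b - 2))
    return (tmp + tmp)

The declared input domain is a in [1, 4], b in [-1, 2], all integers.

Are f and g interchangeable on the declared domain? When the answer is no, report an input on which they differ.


Run the pair on a=1, b=-1.
f: tmp := 2 | tot := 3 | ((a - tot) != max(tot, b)): true | tmp := 3 | res := 1 | iter i=2: | res := 1 | iter i=3: | res := 1 | iter i=4: | res := 1 | iter i=5: | res := 1 | iter i=6: | res := 1 | iter i=7: | res := 1 | result 5
g: tmp := -2 | acc := 45 | divide-by-zero, output ERROR
5 vs ERROR — the two versions disagree here.
verdict: not equivalent; witness: a=1, b=-1


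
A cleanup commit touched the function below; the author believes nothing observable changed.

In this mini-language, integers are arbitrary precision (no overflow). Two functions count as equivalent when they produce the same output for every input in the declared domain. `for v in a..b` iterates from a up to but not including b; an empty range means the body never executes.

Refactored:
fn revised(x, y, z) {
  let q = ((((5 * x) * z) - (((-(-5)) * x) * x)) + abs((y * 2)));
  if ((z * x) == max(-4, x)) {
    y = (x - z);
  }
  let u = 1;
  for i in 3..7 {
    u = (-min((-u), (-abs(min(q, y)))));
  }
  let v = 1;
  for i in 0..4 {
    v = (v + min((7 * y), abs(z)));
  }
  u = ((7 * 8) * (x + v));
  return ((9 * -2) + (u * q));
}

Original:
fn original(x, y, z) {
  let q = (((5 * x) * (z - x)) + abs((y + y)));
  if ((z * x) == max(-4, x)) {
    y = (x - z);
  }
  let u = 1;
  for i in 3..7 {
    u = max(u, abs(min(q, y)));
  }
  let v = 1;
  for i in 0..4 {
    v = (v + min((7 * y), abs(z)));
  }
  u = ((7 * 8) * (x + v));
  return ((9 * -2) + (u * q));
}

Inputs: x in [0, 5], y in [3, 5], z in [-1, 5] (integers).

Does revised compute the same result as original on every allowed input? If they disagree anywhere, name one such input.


Reading the diff, among the changes: constant usage differs, and min/max/abs usage differs, and arithmetic usage differs.
Tracing x=5, y=3, z=3: original: q := -44 | ((z * x) == max(-4, x)): false | u := 1 | iter i=3: | u := 44 | iter i=4: | u := 44 | iter i=5: | u := 44 | iter i=6: | u := 44 | v := 1 | iter i=0: | v := 4 | iter i=1: | v := 7 | iter i=2: | v := 10 | iter i=3: | v := 13 | u := 1008 | result -44370 | revised: q := -44 | ((z * x) == max(-4, x)): false | u := 1 | iter i=3: | u := 44 | iter i=4: | u := 44 | iter i=5: | u := 44 | iter i=6: | u := 44 | v := 1 | iter i=0: | v := 4 | iter i=1: | v := 7 | iter i=2: | v := 10 | iter i=3: | v := 13 | u := 1008 | result -44370 — matching result -44370.
Every one of the 126 inputs gives matching results.
verdict: equivalent


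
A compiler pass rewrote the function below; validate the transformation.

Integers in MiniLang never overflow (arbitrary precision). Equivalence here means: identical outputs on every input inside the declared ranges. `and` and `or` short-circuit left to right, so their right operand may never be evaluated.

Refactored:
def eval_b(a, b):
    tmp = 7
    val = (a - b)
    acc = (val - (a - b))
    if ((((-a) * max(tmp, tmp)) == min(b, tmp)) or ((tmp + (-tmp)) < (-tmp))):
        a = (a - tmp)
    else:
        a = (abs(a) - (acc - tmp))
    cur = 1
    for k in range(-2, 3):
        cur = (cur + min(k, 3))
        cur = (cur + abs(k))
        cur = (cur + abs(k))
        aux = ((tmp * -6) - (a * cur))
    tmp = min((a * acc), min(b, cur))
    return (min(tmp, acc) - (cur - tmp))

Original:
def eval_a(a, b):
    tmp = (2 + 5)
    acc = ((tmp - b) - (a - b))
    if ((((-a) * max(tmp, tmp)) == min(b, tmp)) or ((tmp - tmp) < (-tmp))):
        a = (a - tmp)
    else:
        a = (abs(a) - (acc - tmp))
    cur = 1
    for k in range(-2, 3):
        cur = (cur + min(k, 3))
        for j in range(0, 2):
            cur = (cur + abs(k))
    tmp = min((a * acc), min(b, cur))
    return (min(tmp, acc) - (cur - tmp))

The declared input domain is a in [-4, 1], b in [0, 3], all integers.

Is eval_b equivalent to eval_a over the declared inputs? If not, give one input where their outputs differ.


Evaluate both at a=0, b=0.
eval_a: tmp=7, then acc=7, then ((((-a) * max(tmp, tmp)) == min(b, tmp)) or ((tmp - tmp) < (-tmp))) is true, then a=-7, then cur=1, then (k=-2), then cur=-1, then (j=0), then cur=1, then (j=1), then cur=3, then (k=-1), then cur=2, then (j=0), then cur=3, then (j=1), then cur=4, then (k=0), then cur=4, then (j=0), then cur=4, then (j=1), then cur=4, then (k=1), then cur=5, then (j=0), then cur=6, then (j=1), then cur=7, then (k=2), then cur=9, then (j=0), then cur=11, then (j=1), then cur=13, then tmp=-49, then returns -111
eval_b: tmp=7, then val=0, then acc=0, then ((((-a) * max(tmp, tmp)) == min(b, tmp)) or ((tmp + (-tmp)) < (-tmp))) is true, then a=-7, then cur=1, then (k=-2), then cur=-1, then cur=1, then cur=3, then aux=-21, then (k=-1), then cur=2, then cur=3, then cur=4, then aux=-14, then (k=0), then cur=4, then cur=4, then cur=4, then aux=-14, then (k=1), then cur=5, then cur=6, then cur=7, then aux=7, then (k=2), then cur=9, then cur=11, then cur=13, then aux=49, then tmp=0, then returns -13
-111 and -13 differ, so these are not the same function on this domain.
verdict: not equivalent; witness: a=0, b=0


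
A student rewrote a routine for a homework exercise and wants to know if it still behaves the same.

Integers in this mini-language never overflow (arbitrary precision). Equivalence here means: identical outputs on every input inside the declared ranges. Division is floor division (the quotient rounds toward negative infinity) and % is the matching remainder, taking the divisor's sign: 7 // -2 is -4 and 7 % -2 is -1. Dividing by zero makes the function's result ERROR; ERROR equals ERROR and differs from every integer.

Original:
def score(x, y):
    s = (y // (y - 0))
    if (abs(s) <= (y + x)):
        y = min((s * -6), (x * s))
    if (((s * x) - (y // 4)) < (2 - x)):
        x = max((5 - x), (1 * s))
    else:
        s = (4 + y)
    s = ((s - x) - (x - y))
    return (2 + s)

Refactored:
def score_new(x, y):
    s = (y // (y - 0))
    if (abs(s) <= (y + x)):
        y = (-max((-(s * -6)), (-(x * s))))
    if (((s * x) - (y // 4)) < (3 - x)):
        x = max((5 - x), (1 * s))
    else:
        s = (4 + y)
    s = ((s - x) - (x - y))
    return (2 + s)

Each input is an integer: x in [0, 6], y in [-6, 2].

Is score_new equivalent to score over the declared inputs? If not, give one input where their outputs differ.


Consider the input x=0, y=-6.
score: s becomes 1; next (abs(s) <= (y + x)) evaluates to false; next (((s * x) - (y // 4)) < (2 - x)) evaluates to false; next s becomes -2; next s becomes -8; next final value -6
score_new: s becomes 1; next (abs(s) <= (y + x)) evaluates to false; next (((s * x) - (y // 4)) < (3 - x)) evaluates to true; next x becomes 5; next s becomes -15; next final value -13
-6 against -13: the behavior changed.
verdict: not equivalent; witness: x=0, y=-6


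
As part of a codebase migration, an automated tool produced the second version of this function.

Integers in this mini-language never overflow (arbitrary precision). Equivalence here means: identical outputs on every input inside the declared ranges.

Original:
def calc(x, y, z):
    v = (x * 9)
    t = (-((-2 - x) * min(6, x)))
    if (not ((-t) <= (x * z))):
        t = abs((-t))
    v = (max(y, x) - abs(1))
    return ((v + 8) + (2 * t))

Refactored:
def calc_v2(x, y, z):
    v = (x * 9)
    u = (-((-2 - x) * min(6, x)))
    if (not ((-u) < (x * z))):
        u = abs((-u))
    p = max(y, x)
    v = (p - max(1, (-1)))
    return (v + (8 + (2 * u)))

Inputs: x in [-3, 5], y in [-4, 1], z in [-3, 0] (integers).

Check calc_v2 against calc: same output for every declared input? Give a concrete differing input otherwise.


Run the pair on x=-1, y=-4, z=-1.
calc: v becomes -9; next t becomes -1; next (not ((-t) <= (x * z))) evaluates to false; next v becomes -2; next final value 4
calc_v2: v becomes -9; next u becomes -1; next (not ((-u) < (x * z))) evaluates to true; next u becomes 1; next p becomes -1; next v becomes -2; next final value 8
4 and 8 differ, so these are not the same function on this domain.
verdict: not equivalent; witness: x=-1, y=-4, z=-1


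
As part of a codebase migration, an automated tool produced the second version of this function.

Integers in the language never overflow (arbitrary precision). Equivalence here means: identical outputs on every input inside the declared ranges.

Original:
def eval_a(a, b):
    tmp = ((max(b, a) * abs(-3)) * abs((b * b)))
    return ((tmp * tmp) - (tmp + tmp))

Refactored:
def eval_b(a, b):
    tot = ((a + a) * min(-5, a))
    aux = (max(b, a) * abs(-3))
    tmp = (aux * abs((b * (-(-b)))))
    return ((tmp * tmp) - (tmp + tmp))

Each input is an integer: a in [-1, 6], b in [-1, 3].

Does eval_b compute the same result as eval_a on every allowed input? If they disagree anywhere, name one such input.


Equivalent — the differences include min/max/abs usage differs; statement counts differ; local variable names differ; constant usage differs; arithmetic usage differs, yet no declared input distinguishes the two.
As a probe, take a=1, b=2: eval_a runs tmp = 24; return 528; eval_b runs tot = -10; aux = 6; tmp = 24; return 528; both end at 528.
Checked all 40 inputs in the declared domain: the outputs agree on every one.
verdict: equivalent


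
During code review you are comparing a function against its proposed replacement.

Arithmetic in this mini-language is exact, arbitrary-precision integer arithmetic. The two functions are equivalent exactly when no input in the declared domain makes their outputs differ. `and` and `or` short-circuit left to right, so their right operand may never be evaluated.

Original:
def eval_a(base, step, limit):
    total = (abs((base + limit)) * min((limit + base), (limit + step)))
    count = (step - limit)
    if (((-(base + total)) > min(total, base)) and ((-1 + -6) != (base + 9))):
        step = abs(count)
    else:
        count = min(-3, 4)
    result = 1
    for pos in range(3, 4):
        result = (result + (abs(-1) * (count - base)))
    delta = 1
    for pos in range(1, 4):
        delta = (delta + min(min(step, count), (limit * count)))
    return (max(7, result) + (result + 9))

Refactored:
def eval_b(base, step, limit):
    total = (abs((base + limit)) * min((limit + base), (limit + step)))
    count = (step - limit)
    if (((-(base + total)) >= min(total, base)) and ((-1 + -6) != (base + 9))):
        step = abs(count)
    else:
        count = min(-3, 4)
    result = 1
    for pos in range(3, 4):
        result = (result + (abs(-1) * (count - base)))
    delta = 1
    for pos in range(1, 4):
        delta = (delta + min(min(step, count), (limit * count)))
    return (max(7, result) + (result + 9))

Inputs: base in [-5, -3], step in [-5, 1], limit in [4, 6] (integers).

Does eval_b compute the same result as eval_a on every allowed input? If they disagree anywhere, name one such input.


Take base=-3, step=-4, limit=6.
eval_a: total := 6 | count := -10 | (((-(base + total)) > min(total, base)) and ((-1 + -6) != (base + 9))): false | count := -3 | result := 1 | iter pos=3: | result := 1 | delta := 1 | iter pos=1: | delta := -17 | iter pos=2: | delta := -35 | iter pos=3: | delta := -53 | result 17
eval_b: total := 6 | count := -10 | (((-(base + total)) >= min(total, base)) and ((-1 + -6) != (base + 9))): true | step := 10 | result := 1 | iter pos=3: | result := -6 | delta := 1 | iter pos=1: | delta := -59 | iter pos=2: | delta := -119 | iter pos=3: | delta := -179 | result 10
17 vs 10 — the two versions disagree here.
verdict: not equivalent; witness: base=-3, step=-4, limit=6


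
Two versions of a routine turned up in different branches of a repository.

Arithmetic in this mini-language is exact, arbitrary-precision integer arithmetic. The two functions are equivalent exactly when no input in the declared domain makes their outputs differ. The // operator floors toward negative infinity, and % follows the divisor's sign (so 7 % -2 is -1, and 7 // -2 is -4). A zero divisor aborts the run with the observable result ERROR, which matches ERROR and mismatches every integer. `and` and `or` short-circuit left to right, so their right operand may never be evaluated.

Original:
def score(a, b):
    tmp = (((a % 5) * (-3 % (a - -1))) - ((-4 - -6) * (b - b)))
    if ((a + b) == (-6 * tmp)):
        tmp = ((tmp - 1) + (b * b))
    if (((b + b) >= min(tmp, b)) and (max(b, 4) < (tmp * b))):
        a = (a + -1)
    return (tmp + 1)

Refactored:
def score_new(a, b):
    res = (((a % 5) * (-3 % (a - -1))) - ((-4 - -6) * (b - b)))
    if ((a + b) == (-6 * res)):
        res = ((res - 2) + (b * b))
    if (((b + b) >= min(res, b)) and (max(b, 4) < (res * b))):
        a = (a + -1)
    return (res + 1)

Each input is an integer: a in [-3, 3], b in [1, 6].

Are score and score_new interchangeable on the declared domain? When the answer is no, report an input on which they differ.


These are not equivalent — on a=-2, b=2 the outputs split (4 vs 3).
score: tmp = 0; ((a + b) == (-6 * tmp)) -> true; tmp = 3; (((b + b) >= min(tmp, b)) and (max(b, 4) < (tmp * b))) -> true; a = -3; return 4
score_new: res = 0; ((a + b) == (-6 * res)) -> true; res = 2; (((b + b) >= min(res, b)) and (max(b, 4) < (res * b))) -> false; return 3
verdict: not equivalent; witness: a=-2, b=2


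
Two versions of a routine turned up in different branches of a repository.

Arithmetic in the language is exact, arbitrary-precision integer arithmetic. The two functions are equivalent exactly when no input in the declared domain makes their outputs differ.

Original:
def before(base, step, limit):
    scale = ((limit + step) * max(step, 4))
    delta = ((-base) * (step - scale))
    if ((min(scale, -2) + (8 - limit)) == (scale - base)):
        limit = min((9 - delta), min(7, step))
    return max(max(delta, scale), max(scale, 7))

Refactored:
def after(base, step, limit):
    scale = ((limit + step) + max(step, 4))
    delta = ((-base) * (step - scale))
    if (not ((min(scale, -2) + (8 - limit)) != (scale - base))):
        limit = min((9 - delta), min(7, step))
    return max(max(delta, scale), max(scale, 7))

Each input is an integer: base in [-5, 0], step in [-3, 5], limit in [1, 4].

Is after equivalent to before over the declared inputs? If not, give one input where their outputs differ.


There is a counterexample at base=-5, step=-3, limit=1: 25 on one side, 7 on the other.
before: scale := -8 | delta := 25 | ((min(scale, -2) + (8 - limit)) == (scale - base)): false | result 25
after: scale := 2 | delta := -25 | (not ((min(scale, -2) + (8 - limit)) != (scale - base))): false | result 7
verdict: not equivalent; witness: base=-5, step=-3, limit=1


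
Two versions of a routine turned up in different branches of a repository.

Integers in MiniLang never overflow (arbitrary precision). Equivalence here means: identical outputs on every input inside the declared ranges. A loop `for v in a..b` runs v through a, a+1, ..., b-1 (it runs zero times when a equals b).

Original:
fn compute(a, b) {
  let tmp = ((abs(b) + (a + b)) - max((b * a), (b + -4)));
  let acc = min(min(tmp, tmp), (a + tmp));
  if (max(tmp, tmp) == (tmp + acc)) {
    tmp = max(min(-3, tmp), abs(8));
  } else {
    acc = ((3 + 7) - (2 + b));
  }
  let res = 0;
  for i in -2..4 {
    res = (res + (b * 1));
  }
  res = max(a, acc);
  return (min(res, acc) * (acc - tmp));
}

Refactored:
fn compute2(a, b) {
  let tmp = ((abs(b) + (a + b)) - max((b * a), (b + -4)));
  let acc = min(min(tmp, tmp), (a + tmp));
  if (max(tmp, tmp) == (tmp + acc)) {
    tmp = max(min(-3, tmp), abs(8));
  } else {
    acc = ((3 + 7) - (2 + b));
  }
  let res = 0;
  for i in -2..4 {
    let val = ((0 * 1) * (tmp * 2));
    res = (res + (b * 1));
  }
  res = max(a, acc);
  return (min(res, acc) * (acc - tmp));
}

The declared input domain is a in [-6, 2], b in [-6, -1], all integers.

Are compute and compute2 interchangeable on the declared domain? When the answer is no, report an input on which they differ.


This is a faithful refactor — statement counts differ; also arithmetic usage differs; also constant usage differs; also local variable names differ, but the computed results match everywhere.
As a probe, take a=-3, b=-5: compute runs tmp becomes -18; next acc becomes -21; next (max(tmp, tmp) == (tmp + acc)) evaluates to false; next acc becomes 13; next res becomes 0; next at i=-2:; next res becomes -5; next at i=-1:; next res becomes -10; next at i=0:; next res becomes -15; next at i=1:; next res becomes -20; next at i=2:; next res becomes -25; next at i=3:; next res becomes -30; next res becomes 13; next final value 403; compute2 runs tmp becomes -18; next acc becomes -21; next (max(tmp, tmp) == (tmp + acc)) evaluates to false; next acc becomes 13; next res becomes 0; next at i=-2:; next val becomes 0; next res becomes -5; next at i=-1:; next val becomes 0; next res becomes -10; next at i=0:; next val becomes 0; next res becomes -15; next at i=1:; next val becomes 0; next res becomes -20; next at i=2:; next val becomes 0; next res becomes -25; next at i=3:; next val becomes 0; next res becomes -30; next res becomes 13; next final value 403; both end at 403.
Every one of the 54 inputs gives matching results.
verdict: equivalent


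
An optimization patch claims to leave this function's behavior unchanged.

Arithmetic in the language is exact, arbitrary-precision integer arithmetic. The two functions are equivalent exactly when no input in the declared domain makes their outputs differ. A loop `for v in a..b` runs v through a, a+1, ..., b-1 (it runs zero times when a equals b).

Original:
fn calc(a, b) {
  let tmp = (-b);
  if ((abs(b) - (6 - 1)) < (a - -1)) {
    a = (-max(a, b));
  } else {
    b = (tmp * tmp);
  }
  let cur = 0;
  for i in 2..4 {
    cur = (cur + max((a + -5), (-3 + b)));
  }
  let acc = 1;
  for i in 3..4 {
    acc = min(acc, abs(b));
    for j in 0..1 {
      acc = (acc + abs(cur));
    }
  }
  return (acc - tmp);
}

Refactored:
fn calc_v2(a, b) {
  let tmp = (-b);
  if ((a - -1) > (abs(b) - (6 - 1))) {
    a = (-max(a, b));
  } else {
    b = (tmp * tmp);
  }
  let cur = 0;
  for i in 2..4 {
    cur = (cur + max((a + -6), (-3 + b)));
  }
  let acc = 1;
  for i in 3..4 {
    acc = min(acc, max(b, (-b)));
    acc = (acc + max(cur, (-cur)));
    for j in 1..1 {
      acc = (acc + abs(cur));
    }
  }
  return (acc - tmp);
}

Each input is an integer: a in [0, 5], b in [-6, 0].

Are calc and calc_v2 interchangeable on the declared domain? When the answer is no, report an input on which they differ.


Run the pair on a=0, b=-5.
calc: tmp becomes 5; next ((abs(b) - (6 - 1)) < (a - -1)) evaluates to true; next a becomes 0; next cur becomes 0; next at i=2:; next cur becomes -5; next at i=3:; next cur becomes -10; next acc becomes 1; next at i=3:; next acc becomes 1; next at j=0:; next acc becomes 11; next final value 6
calc_v2: tmp becomes 5; next ((a - -1) > (abs(b) - (6 - 1))) evaluates to true; next a becomes 0; next cur becomes 0; next at i=2:; next cur becomes -6; next at i=3:; next cur becomes -12; next acc becomes 1; next at i=3:; next acc becomes 1; next acc becomes 13; next j never enters its loop body; next final value 8
6 against 8: the behavior changed.
verdict: not equivalent; witness: a=0, b=-5
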